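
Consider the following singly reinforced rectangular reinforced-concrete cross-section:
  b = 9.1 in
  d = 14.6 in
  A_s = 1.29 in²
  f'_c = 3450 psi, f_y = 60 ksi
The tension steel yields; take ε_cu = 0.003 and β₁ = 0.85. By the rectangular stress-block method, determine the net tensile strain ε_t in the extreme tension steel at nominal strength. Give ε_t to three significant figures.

a = A_s f_y/(0.85 f'_c b) = 2.900 in.
β₁ = 0.85, so c = a/β₁ = 2.900/0.85 = 3.412 in.
From the linear strain diagram with ε_cu = 0.003: ε_t = 0.003 (d − c)/c = 0.003 × (14.6 − 3.412)/3.412 = 0.00984.
Since ε_t ≥ 0.005, the section is tension-controlled.

ε_t ≈ 0.00984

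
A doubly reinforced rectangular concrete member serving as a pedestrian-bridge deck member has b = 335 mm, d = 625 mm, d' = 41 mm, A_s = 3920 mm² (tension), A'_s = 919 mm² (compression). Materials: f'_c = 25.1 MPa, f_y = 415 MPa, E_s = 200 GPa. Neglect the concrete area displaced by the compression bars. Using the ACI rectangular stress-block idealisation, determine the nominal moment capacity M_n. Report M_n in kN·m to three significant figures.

M_n ≈ 893 kN·m

Assume both tension and compression steel yield.
Net tension couple steel: A_s − A'_s = 3001 mm².
a = (A_s − A'_s) f_y / (0.85 f'_c b) = 1245415/(0.85 × 25.1 × 335) = 174.25 mm.
c = a/β₁ = 174.25/0.85 = 205.00 mm; ε'_s = 0.003(c − d')/c = 0.0024 ≥ f_y/E_s = 0.0021, so compression steel does yield.
M_n = (A_s − A'_s) f_y (d − a/2) + A'_s f_y (d − d') = [1245415 × (625 − 87.125) + 381385 × (625 − 41)] × 10⁻⁶ = 669.88 + 222.73 = 892.61 kN·m.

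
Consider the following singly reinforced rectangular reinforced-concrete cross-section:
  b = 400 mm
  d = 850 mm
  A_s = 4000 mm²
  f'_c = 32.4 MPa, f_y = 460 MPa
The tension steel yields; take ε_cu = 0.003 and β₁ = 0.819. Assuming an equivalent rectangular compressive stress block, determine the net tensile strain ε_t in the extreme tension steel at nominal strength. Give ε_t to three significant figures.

ε_t ≈ 0.00950

a = A_s f_y/(0.85 f'_c b) = 167.03 mm.
β₁ = 0.819, so c = a/β₁ = 167.03/0.819 = 203.94 mm.
From the linear strain diagram with ε_cu = 0.003: ε_t = 0.003 (d − c)/c = 0.003 × (850 − 203.94)/203.94 = 0.00950.
Since ε_t ≥ 0.005, the section is tension-controlled.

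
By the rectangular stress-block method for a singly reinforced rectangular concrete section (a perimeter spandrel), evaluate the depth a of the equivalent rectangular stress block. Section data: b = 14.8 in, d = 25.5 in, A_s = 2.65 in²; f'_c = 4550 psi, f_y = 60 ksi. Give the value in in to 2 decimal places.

a ≈ 2.78 in

T = A_s f_y = 2.65 × 60 = 159 kips.
a = T/(0.85 f'_c b) = 159/(0.85 × 4.55 × 14.8) = 2.78 in.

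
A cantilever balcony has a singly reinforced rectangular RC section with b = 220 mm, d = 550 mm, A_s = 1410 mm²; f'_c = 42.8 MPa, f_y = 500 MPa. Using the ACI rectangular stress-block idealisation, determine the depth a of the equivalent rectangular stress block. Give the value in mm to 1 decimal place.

T = A_s f_y = 1410 × 500 = 705000 N = 705 kN.
Setting C = 0.85 f'_c a b equal to T: a = 705000/(0.85 × 42.8 × 220) = 88.1 mm.

a ≈ 88.1 mm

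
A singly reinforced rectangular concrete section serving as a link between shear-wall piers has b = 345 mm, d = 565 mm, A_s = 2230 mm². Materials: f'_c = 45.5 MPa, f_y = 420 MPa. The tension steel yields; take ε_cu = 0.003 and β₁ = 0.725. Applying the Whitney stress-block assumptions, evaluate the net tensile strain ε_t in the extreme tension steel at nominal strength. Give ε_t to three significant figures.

a = A_s f_y/(0.85 f'_c b) = 70.19 mm.
β₁ = 0.725, so c = a/β₁ = 70.19/0.725 = 96.81 mm.
From the linear strain diagram with ε_cu = 0.003: ε_t = 0.003 (d − c)/c = 0.003 × (565 − 96.81)/96.81 = 0.0145.
Since ε_t ≥ 0.005, the section is tension-controlled.

ε_t ≈ 0.0145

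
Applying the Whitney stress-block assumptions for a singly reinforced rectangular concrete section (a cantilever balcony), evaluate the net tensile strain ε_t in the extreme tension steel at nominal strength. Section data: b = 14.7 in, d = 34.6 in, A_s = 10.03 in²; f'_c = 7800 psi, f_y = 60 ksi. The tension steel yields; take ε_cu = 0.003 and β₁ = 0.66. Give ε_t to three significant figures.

a = A_s f_y/(0.85 f'_c b) = 6.175 in.
β₁ = 0.66, so c = a/β₁ = 6.175/0.66 = 9.356 in.
From the linear strain diagram with ε_cu = 0.003: ε_t = 0.003 (d − c)/c = 0.003 × (34.6 − 9.356)/9.356 = 0.00809.
Since ε_t ≥ 0.005, the section is tension-controlled.

ε_t ≈ 0.00809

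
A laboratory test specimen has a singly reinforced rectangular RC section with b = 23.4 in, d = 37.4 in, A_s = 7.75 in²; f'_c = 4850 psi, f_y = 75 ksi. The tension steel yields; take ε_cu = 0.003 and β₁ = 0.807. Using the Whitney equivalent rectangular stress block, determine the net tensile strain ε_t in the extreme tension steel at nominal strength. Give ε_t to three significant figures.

ε_t ≈ 0.0120

a = A_s f_y/(0.85 f'_c b) = 6.025 in.
β₁ = 0.807, so c = a/β₁ = 6.025/0.807 = 7.466 in.
From the linear strain diagram with ε_cu = 0.003: ε_t = 0.003 (d − c)/c = 0.003 × (37.4 − 7.466)/7.466 = 0.0120.
Since ε_t ≥ 0.005, the section is tension-controlled.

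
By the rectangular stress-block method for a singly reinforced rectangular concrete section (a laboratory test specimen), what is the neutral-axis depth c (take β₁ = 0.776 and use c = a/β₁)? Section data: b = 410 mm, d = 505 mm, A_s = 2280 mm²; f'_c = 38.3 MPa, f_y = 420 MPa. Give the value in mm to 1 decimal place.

c ≈ 92.5 mm

T = A_s f_y = 2280 × 420 = 957600 N = 957.6 kN.
Setting C = 0.85 f'_c a b equal to T: a = 957600/(0.85 × 38.3 × 410) = 71.744 mm.
With β₁ = 0.776, c = a/β₁ = 71.744/0.776 = 92.5 mm.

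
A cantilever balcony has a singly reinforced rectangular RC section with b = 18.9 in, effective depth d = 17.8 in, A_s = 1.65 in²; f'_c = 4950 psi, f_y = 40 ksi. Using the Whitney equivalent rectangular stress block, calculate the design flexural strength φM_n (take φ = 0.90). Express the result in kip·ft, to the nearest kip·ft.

T = A_s f_y = 1.65 × 40 = 66 kips.
a = T/(0.85 f'_c b) = 66/(0.85 × 4.95 × 18.9) = 0.830 in.
M_n = T(d − a/2) = 66 × (17.8 − 0.415) = 1147.4 kip·in = 1147.4/12 = 95.62 kip·ft.
φM_n = 0.90 × 95.62 = 86.06 kip·ft.

φM_n ≈ 86 kip·ft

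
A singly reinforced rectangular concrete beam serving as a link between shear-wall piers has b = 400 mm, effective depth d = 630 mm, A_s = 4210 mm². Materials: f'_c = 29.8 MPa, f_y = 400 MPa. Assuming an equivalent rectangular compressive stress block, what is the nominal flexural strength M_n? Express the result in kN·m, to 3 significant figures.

T = A_s f_y = 4210 × 400 = 1684000 N = 1684 kN.
From C = T: a = T/(0.85 f'_c b) = 1684000/(0.85 × 29.8 × 400) = 166.21 mm.
M_n = T(d − a/2) = 1684 kN × (630 − 83.105) mm = 920.97 kN·m.

M_n ≈ 921 kN·m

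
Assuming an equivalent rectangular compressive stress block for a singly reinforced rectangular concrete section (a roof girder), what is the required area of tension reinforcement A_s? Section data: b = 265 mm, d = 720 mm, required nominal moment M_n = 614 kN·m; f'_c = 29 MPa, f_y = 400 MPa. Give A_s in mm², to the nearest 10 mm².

A_s ≈ 2370 mm²

With M_n = 0.85 f'_c a b (d − a/2), solve the quadratic for a:
a = d − √(d² − 2M_n/(0.85 f'_c b)) = 720 − √(720² − 2 × 614×10⁶/(0.85 × 29 × 265)) = 145.19 mm.
A_s = 0.85 f'_c a b / f_y = 0.85 × 29 × 145.19 × 265 / 400 = 2371.0 mm².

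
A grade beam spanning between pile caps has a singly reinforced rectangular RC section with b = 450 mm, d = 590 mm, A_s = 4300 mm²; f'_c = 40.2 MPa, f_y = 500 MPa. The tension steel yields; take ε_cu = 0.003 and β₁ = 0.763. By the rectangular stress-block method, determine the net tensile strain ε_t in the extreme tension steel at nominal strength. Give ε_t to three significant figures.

a = A_s f_y/(0.85 f'_c b) = 139.82 mm.
β₁ = 0.763, so c = a/β₁ = 139.82/0.763 = 183.25 mm.
From the linear strain diagram with ε_cu = 0.003: ε_t = 0.003 (d − c)/c = 0.003 × (590 − 183.25)/183.25 = 0.00666.
Since ε_t ≥ 0.005, the section is tension-controlled.

ε_t ≈ 0.00666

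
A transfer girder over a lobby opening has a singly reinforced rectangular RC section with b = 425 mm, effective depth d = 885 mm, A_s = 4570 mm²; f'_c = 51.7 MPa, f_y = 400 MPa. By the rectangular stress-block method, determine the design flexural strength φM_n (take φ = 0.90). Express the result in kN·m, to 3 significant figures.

φM_n ≈ 1380 kN·m

T = A_s f_y = 4570 × 400 = 1828000 N = 1828 kN.
From C = T: a = T/(0.85 f'_c b) = 1828000/(0.85 × 51.7 × 425) = 97.88 mm.
M_n = T(d − a/2) = 1828 kN × (885 − 48.94) mm = 1528.32 kN·m.
φM_n = 0.90 × 1528.32 = 1375.49 kN·m.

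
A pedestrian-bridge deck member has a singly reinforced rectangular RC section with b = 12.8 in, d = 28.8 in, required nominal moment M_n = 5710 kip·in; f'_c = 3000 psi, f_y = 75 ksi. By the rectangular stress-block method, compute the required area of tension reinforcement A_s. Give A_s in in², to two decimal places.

A_s ≈ 3.00 in²

From M_n = 0.85 f'_c a b (d − a/2):
a = d − √(d² − 2M_n/(0.85 f'_c b)) = 28.8 − √(28.8² − 2 × 5710/(0.85 × 3 × 12.8)) = 6.901 in.
A_s = 0.85 f'_c a b / f_y = 0.85 × 3 × 6.901 × 12.8 / 75 = 3.003 in².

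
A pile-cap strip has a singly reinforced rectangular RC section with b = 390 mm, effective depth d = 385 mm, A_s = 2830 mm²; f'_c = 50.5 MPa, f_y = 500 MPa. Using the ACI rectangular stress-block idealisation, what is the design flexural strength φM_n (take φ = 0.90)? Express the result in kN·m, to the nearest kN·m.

φM_n ≈ 436 kN·m

T = A_s f_y = 2830 × 500 = 1415000 N = 1415 kN.
From C = T: a = T/(0.85 f'_c b) = 1415000/(0.85 × 50.5 × 390) = 84.52 mm.
M_n = T(d − a/2) = 1415 kN × (385 − 42.26) mm = 484.98 kN·m.
φM_n = 0.90 × 484.98 = 436.48 kN·m.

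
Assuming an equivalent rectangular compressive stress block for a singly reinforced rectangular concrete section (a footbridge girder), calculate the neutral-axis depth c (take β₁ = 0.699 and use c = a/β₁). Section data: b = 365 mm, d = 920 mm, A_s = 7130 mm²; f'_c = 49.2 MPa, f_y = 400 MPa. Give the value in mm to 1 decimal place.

c ≈ 267.3 mm

T = A_s f_y = 7130 × 400 = 2852000 N = 2852 kN.
Setting C = 0.85 f'_c a b equal to T: a = 2852000/(0.85 × 49.2 × 365) = 186.841 mm.
With β₁ = 0.699, c = a/β₁ = 186.841/0.699 = 267.3 mm.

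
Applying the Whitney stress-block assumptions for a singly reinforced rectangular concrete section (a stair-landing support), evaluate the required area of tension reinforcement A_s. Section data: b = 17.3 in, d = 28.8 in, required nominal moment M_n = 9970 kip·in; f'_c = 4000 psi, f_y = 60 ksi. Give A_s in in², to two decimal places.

A_s ≈ 6.52 in²

From M_n = 0.85 f'_c a b (d − a/2):
a = d − √(d² − 2M_n/(0.85 f'_c b)) = 28.8 − √(28.8² − 2 × 9970/(0.85 × 4 × 17.3)) = 6.654 in.
A_s = 0.85 f'_c a b / f_y = 0.85 × 4 × 6.654 × 17.3 / 60 = 6.523 in².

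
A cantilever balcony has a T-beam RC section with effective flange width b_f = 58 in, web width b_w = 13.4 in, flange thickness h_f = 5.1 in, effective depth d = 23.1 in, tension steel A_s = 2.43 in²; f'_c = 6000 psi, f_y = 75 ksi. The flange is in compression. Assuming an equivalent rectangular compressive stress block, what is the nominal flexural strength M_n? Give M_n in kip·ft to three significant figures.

Tension: T = A_s f_y = 2.43 × 75 = 182.25 kips.
Try a within the flange: a = T/(0.85 f'_c b_f) = 182.25/(0.85 × 6 × 58) = 0.616 in.
Since a = 0.616 ≤ h_f = 5.1 in, the stress block lies entirely in the flange; analyse as a rectangular beam of width b_f.
M_n = T(d − a/2) = 182.25 × (23.1 − 0.308) = 4153.8 kip·in.
M_n = 4153.8/12 = 346.15 kip·ft.

M_n ≈ 346 kip·ft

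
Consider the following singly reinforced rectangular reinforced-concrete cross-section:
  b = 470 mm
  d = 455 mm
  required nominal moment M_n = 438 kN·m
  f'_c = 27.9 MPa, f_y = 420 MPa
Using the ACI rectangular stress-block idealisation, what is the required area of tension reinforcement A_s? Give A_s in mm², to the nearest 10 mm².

With M_n = 0.85 f'_c a b (d − a/2), solve the quadratic for a:
a = d − √(d² − 2M_n/(0.85 f'_c b)) = 455 − √(455² − 2 × 438×10⁶/(0.85 × 27.9 × 470)) = 96.63 mm.
A_s = 0.85 f'_c a b / f_y = 0.85 × 27.9 × 96.63 × 470 / 420 = 2564.4 mm².

A_s ≈ 2560 mm²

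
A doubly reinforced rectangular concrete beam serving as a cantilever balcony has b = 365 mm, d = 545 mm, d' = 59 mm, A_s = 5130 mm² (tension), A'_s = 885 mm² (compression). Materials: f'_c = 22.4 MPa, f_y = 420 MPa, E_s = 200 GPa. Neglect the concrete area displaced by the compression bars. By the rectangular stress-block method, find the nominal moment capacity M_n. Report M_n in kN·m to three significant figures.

Assume both tension and compression steel yield.
Net tension couple steel: A_s − A'_s = 4245 mm².
a = (A_s − A'_s) f_y / (0.85 f'_c b) = 1782900/(0.85 × 22.4 × 365) = 256.55 mm.
c = a/β₁ = 256.55/0.85 = 301.82 mm; ε'_s = 0.003(c − d')/c = 0.0024 ≥ f_y/E_s = 0.0021, so compression steel does yield.
M_n = (A_s − A'_s) f_y (d − a/2) + A'_s f_y (d − d') = [1782900 × (545 − 128.275) + 371700 × (545 − 59)] × 10⁻⁶ = 742.98 + 180.65 = 923.63 kN·m.

M_n ≈ 924 kN·m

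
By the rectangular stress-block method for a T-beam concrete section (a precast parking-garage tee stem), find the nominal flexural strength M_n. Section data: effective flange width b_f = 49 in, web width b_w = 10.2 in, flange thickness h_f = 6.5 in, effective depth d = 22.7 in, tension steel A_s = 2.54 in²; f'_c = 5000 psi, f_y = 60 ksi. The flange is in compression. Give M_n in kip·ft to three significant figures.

M_n ≈ 284 kip·ft

Tension: T = A_s f_y = 2.54 × 60 = 152.4 kips.
Try a within the flange: a = T/(0.85 f'_c b_f) = 152.4/(0.85 × 5 × 49) = 0.732 in.
Since a = 0.732 ≤ h_f = 6.5 in, the stress block lies entirely in the flange; analyse as a rectangular beam of width b_f.
M_n = T(d − a/2) = 152.4 × (22.7 − 0.366) = 3403.7 kip·in.
M_n = 3403.7/12 = 283.64 kip·ft.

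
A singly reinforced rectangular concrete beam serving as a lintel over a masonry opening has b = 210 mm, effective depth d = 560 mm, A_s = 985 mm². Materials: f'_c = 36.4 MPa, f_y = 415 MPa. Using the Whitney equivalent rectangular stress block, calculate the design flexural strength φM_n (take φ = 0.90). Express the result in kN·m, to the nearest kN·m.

T = A_s f_y = 985 × 415 = 408775 N = 408.775 kN.
From C = T: a = T/(0.85 f'_c b) = 408775/(0.85 × 36.4 × 210) = 62.91 mm.
M_n = T(d − a/2) = 408.775 kN × (560 − 31.455) mm = 216.06 kN·m.
φM_n = 0.90 × 216.06 = 194.45 kN·m.

φM_n ≈ 194 kN·m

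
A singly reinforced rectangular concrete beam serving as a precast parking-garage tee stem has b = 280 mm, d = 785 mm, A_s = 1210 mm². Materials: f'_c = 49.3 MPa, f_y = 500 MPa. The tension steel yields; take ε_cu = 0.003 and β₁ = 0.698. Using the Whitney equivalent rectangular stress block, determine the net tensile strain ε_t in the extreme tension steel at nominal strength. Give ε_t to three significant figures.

a = A_s f_y/(0.85 f'_c b) = 51.56 mm.
β₁ = 0.698, so c = a/β₁ = 51.56/0.698 = 73.87 mm.
From the linear strain diagram with ε_cu = 0.003: ε_t = 0.003 (d − c)/c = 0.003 × (785 − 73.87)/73.87 = 0.0289.
Since ε_t ≥ 0.005, the section is tension-controlled.

ε_t ≈ 0.0289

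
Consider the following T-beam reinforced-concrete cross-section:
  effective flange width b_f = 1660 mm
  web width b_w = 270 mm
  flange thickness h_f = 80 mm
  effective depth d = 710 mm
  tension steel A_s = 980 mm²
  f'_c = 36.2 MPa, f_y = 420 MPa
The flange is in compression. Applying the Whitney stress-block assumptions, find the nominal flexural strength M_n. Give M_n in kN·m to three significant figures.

M_n ≈ 291 kN·m

Tension: T = A_s f_y = 980 × 420 = 411600 N.
Try a within the flange: a = T/(0.85 f'_c b_f) = 411600/(0.85 × 36.2 × 1660) = 8.06 mm.
Since a = 8.06 ≤ h_f = 80 mm, the stress block lies entirely in the flange; analyse as a rectangular beam of width b_f.
M_n = T(d − a/2) = 411600 × (710 − 4.03) = 290.58 × 10⁶ N·mm.
M_n = 290.58 kN·m.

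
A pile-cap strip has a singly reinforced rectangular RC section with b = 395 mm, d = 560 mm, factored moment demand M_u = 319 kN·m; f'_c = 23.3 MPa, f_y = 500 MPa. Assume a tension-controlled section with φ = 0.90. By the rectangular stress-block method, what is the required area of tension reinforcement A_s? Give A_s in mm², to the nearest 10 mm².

A_s ≈ 1370 mm²

M_n = M_u/φ = 319/0.90 = 354.444 kN·m.
With M_n = 0.85 f'_c a b (d − a/2), solve the quadratic for a:
a = d − √(d² − 2M_n/(0.85 f'_c b)) = 560 − √(560² − 2 × 354.444×10⁶/(0.85 × 23.3 × 395)) = 87.79 mm.
A_s = 0.85 f'_c a b / f_y = 0.85 × 23.3 × 87.79 × 395 / 500 = 1373.6 mm².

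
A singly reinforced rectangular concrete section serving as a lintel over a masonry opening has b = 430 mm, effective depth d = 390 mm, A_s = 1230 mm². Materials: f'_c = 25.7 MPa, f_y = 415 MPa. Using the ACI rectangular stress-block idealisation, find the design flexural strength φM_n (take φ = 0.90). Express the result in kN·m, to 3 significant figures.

φM_n ≈ 167 kN·m

T = A_s f_y = 1230 × 415 = 510450 N = 510.45 kN.
From C = T: a = T/(0.85 f'_c b) = 510450/(0.85 × 25.7 × 430) = 54.34 mm.
M_n = T(d − a/2) = 510.45 kN × (390 − 27.17) mm = 185.21 kN·m.
φM_n = 0.90 × 185.21 = 166.69 kN·m.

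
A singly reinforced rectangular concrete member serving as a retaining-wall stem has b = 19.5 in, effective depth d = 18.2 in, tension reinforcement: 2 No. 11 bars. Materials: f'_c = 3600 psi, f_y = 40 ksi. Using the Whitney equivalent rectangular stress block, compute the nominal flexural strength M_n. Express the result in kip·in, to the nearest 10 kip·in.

M_n ≈ 2140 kip·in

A_s = 2 × 1.56 = 3.12 in².
T = A_s f_y = 3.12 × 40 = 124.8 kips.
a = T/(0.85 f'_c b) = 124.8/(0.85 × 3.6 × 19.5) = 2.092 in.
M_n = T(d − a/2) = 124.8 × (18.2 − 1.046) = 2140.8 kip·in.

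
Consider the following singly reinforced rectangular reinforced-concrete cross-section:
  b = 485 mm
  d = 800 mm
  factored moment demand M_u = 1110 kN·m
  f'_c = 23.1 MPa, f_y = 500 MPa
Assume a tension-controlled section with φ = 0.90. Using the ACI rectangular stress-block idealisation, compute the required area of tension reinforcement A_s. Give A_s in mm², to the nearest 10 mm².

A_s ≈ 3480 mm²

M_n = M_u/φ = 1110/0.90 = 1233.33 kN·m.
With M_n = 0.85 f'_c a b (d − a/2), solve the quadratic for a:
a = d − √(d² − 2M_n/(0.85 f'_c b)) = 800 − √(800² − 2 × 1233.33×10⁶/(0.85 × 23.1 × 485)) = 182.77 mm.
A_s = 0.85 f'_c a b / f_y = 0.85 × 23.1 × 182.77 × 485 / 500 = 3481.0 mm².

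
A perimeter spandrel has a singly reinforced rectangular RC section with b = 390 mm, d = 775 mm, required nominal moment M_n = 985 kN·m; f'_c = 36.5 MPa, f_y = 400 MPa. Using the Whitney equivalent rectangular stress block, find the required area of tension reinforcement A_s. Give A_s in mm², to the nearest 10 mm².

With M_n = 0.85 f'_c a b (d − a/2), solve the quadratic for a:
a = d − √(d² − 2M_n/(0.85 f'_c b)) = 775 − √(775² − 2 × 985×10⁶/(0.85 × 36.5 × 390)) = 113.33 mm.
A_s = 0.85 f'_c a b / f_y = 0.85 × 36.5 × 113.33 × 390 / 400 = 3428.2 mm².

A_s ≈ 3430 mm²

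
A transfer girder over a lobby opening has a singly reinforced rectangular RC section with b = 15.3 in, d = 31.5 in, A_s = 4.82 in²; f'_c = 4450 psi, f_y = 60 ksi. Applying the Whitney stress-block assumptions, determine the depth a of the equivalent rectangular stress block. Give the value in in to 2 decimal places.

a ≈ 5.00 in

T = A_s f_y = 4.82 × 60 = 289.2 kips.
a = T/(0.85 f'_c b) = 289.2/(0.85 × 4.45 × 15.3) = 5.00 in.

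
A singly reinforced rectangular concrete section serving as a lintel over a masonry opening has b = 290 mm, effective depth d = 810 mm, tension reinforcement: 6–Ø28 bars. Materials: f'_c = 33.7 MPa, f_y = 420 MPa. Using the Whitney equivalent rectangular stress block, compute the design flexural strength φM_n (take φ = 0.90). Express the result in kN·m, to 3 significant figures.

A_s = 6 × 616 = 3696 mm².
T = A_s f_y = 3696 × 420 = 1552320 N = 1552.32 kN.
From C = T: a = T/(0.85 f'_c b) = 1552320/(0.85 × 33.7 × 290) = 186.87 mm.
M_n = T(d − a/2) = 1552.32 kN × (810 − 93.435) mm = 1112.34 kN·m.
φM_n = 0.90 × 1112.34 = 1001.11 kN·m.

φM_n ≈ 1000 kN·m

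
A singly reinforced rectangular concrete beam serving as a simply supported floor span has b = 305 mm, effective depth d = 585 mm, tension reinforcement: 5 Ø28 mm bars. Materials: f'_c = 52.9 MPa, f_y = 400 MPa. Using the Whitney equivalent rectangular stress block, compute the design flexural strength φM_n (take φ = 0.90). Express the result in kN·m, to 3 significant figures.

A_s = 5 × 616 = 3080 mm².
T = A_s f_y = 3080 × 400 = 1232000 N = 1232 kN.
From C = T: a = T/(0.85 f'_c b) = 1232000/(0.85 × 52.9 × 305) = 89.83 mm.
M_n = T(d − a/2) = 1232 kN × (585 − 44.915) mm = 665.38 kN·m.
φM_n = 0.90 × 665.38 = 598.84 kN·m.

φM_n ≈ 599 kN·m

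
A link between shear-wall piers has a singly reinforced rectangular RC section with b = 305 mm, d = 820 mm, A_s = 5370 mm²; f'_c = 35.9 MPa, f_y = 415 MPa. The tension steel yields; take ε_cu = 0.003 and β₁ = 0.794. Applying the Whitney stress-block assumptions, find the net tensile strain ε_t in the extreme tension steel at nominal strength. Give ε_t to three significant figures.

ε_t ≈ 0.00516

a = A_s f_y/(0.85 f'_c b) = 239.45 mm.
β₁ = 0.794, so c = a/β₁ = 239.45/0.794 = 301.57 mm.
From the linear strain diagram with ε_cu = 0.003: ε_t = 0.003 (d − c)/c = 0.003 × (820 − 301.57)/301.57 = 0.00516.
Since ε_t ≥ 0.005, the section is tension-controlled.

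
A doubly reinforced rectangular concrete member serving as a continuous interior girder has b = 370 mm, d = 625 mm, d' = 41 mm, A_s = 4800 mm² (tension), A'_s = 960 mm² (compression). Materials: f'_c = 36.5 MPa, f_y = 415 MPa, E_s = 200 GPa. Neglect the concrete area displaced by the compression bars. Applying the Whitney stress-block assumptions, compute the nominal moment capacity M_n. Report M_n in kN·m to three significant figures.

Assume both tension and compression steel yield.
Net tension couple steel: A_s − A'_s = 3840 mm².
a = (A_s − A'_s) f_y / (0.85 f'_c b) = 1593600/(0.85 × 36.5 × 370) = 138.82 mm.
c = a/β₁ = 138.82/0.789 = 175.94 mm; ε'_s = 0.003(c − d')/c = 0.0023 ≥ f_y/E_s = 0.0021, so compression steel does yield.
M_n = (A_s − A'_s) f_y (d − a/2) + A'_s f_y (d − d') = [1593600 × (625 − 69.41) + 398400 × (625 − 41)] × 10⁻⁶ = 885.39 + 232.67 = 1118.06 kN·m.

M_n ≈ 1120 kN·m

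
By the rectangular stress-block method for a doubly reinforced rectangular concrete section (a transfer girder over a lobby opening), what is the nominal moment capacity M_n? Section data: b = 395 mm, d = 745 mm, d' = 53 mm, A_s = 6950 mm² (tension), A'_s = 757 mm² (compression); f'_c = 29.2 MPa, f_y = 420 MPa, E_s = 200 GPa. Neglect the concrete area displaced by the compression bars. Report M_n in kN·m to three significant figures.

M_n ≈ 1810 kN·m

Assume both tension and compression steel yield.
Net tension couple steel: A_s − A'_s = 6193 mm².
a = (A_s − A'_s) f_y / (0.85 f'_c b) = 2601060/(0.85 × 29.2 × 395) = 265.31 mm.
c = a/β₁ = 265.31/0.841 = 315.47 mm; ε'_s = 0.003(c − d')/c = 0.0025 ≥ f_y/E_s = 0.0021, so compression steel does yield.
M_n = (A_s − A'_s) f_y (d − a/2) + A'_s f_y (d − d') = [2601060 × (745 − 132.655) + 317940 × (745 − 53)] × 10⁻⁶ = 1592.75 + 220.01 = 1812.76 kN·m.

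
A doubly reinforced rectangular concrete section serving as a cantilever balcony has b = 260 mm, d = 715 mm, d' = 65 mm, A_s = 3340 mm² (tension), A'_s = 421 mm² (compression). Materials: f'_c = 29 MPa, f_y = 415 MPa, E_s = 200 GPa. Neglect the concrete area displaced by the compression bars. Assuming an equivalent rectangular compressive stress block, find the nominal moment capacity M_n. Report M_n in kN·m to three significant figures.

Assume both tension and compression steel yield.
Net tension couple steel: A_s − A'_s = 2919 mm².
a = (A_s − A'_s) f_y / (0.85 f'_c b) = 1211385/(0.85 × 29 × 260) = 189.01 mm.
c = a/β₁ = 189.01/0.843 = 224.21 mm; ε'_s = 0.003(c − d')/c = 0.0021 ≥ f_y/E_s = 0.0021, so compression steel does yield.
M_n = (A_s − A'_s) f_y (d − a/2) + A'_s f_y (d − d') = [1211385 × (715 − 94.505) + 174715 × (715 − 65)] × 10⁻⁶ = 751.66 + 113.56 = 865.22 kN·m.

M_n ≈ 865 kN·m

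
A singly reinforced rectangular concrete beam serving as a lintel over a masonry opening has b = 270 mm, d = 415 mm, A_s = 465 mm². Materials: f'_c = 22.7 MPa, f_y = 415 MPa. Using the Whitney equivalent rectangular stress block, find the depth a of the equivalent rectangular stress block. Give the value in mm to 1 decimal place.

a ≈ 37.0 mm

T = A_s f_y = 465 × 415 = 192975 N = 192.975 kN.
Setting C = 0.85 f'_c a b equal to T: a = 192975/(0.85 × 22.7 × 270) = 37.0 mm.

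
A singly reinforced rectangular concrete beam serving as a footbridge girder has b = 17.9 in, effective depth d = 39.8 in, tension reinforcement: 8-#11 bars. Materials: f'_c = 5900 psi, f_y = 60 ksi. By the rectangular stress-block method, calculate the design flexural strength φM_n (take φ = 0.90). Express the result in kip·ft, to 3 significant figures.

φM_n ≈ 2000 kip·ft

A_s = 8 × 1.56 = 12.48 in².
T = A_s f_y = 12.48 × 60 = 748.8 kips.
a = T/(0.85 f'_c b) = 748.8/(0.85 × 5.9 × 17.9) = 8.341 in.
M_n = T(d − a/2) = 748.8 × (39.8 − 4.1705) = 26679.4 kip·in = 26679.4/12 = 2223.28 kip·ft.
φM_n = 0.90 × 2223.28 = 2000.95 kip·ft.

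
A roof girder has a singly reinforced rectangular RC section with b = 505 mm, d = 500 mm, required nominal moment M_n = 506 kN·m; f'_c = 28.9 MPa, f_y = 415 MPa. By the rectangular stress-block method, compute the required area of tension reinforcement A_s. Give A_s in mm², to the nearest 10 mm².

With M_n = 0.85 f'_c a b (d − a/2), solve the quadratic for a:
a = d − √(d² − 2M_n/(0.85 f'_c b)) = 500 − √(500² − 2 × 506×10⁶/(0.85 × 28.9 × 505)) = 89.61 mm.
A_s = 0.85 f'_c a b / f_y = 0.85 × 28.9 × 89.61 × 505 / 415 = 2678.7 mm².

A_s ≈ 2680 mm²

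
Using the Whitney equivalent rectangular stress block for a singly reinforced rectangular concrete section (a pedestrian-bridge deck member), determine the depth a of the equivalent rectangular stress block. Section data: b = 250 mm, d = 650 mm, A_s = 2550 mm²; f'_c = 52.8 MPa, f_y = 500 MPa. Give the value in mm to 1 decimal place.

T = A_s f_y = 2550 × 500 = 1275000 N = 1275 kN.
Setting C = 0.85 f'_c a b equal to T: a = 1275000/(0.85 × 52.8 × 250) = 113.6 mm.

a ≈ 113.6 mm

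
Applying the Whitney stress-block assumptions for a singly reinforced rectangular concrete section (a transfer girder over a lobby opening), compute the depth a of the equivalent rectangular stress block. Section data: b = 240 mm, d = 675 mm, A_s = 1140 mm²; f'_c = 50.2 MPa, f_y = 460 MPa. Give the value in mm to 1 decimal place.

T = A_s f_y = 1140 × 460 = 524400 N = 524.4 kN.
Setting C = 0.85 f'_c a b equal to T: a = 524400/(0.85 × 50.2 × 240) = 51.2 mm.

a ≈ 51.2 mm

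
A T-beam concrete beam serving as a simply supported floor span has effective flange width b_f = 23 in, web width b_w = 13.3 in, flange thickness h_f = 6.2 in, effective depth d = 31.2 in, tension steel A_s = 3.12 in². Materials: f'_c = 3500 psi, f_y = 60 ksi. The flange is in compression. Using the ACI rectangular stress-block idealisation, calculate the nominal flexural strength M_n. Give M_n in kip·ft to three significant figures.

Tension: T = A_s f_y = 3.12 × 60 = 187.2 kips.
Try a within the flange: a = T/(0.85 f'_c b_f) = 187.2/(0.85 × 3.5 × 23) = 2.736 in.
Since a = 2.736 ≤ h_f = 6.2 in, the stress block lies entirely in the flange; analyse as a rectangular beam of width b_f.
M_n = T(d − a/2) = 187.2 × (31.2 − 1.368) = 5584.6 kip·in.
M_n = 5584.6/12 = 465.38 kip·ft.

M_n ≈ 465 kip·ft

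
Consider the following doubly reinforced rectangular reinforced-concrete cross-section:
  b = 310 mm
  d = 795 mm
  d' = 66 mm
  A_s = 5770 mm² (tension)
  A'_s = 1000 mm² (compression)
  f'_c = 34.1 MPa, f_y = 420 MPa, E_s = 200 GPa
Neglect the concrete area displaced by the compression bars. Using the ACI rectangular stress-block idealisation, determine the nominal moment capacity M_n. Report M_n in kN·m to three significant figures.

M_n ≈ 1680 kN·m

Assume both tension and compression steel yield.
Net tension couple steel: A_s − A'_s = 4770 mm².
a = (A_s − A'_s) f_y / (0.85 f'_c b) = 2003400/(0.85 × 34.1 × 310) = 222.96 mm.
c = a/β₁ = 222.96/0.806 = 276.63 mm; ε'_s = 0.003(c − d')/c = 0.0023 ≥ f_y/E_s = 0.0021, so compression steel does yield.
M_n = (A_s − A'_s) f_y (d − a/2) + A'_s f_y (d − d') = [2003400 × (795 − 111.48) + 420000 × (795 − 66)] × 10⁻⁶ = 1369.36 + 306.18 = 1675.54 kN·m.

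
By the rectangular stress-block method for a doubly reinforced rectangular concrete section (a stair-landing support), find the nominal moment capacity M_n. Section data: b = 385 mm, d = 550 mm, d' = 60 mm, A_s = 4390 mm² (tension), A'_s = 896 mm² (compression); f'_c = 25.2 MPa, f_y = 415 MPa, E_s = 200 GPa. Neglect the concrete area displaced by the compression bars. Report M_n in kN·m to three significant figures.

M_n ≈ 852 kN·m

Assume both tension and compression steel yield.
Net tension couple steel: A_s − A'_s = 3494 mm².
a = (A_s − A'_s) f_y / (0.85 f'_c b) = 1450010/(0.85 × 25.2 × 385) = 175.83 mm.
c = a/β₁ = 175.83/0.85 = 206.86 mm; ε'_s = 0.003(c − d')/c = 0.0021 ≥ f_y/E_s = 0.0021, so compression steel does yield.
M_n = (A_s − A'_s) f_y (d − a/2) + A'_s f_y (d − d') = [1450010 × (550 − 87.915) + 371840 × (550 − 60)] × 10⁻⁶ = 670.03 + 182.20 = 852.23 kN·m.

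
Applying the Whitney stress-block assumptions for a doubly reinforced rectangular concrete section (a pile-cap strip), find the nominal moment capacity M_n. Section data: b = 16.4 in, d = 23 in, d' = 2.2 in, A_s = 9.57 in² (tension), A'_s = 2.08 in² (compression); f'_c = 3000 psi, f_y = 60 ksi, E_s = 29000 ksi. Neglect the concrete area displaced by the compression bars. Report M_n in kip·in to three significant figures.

M_n ≈ 10500 kip·in

Assume both steels yield.
a = (A_s − A'_s) f_y/(0.85 f'_c b) = (9.57 − 2.08) × 60/(0.85 × 3 × 16.4) = 10.746 in.
c = a/β₁ = 10.746/0.85 = 12.642 in; ε'_s = 0.003(c − d')/c = 0.0025 ≥ ε_y = 0.0021, so the compression steel yields.
M_n = (A_s − A'_s) f_y (d − a/2) + A'_s f_y (d − d') = 449.4 × (23 − 5.373) + 124.8 × (23 − 2.2) = 7921.6 + 2595.8 = 10517.4 kip·in.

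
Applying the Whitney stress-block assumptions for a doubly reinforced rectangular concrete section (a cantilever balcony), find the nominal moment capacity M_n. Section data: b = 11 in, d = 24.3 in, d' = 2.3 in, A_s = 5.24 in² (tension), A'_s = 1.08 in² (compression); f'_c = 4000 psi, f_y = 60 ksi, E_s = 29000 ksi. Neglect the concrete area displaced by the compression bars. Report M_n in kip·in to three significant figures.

Assume both steels yield.
a = (A_s − A'_s) f_y/(0.85 f'_c b) = (5.24 − 1.08) × 60/(0.85 × 4 × 11) = 6.674 in.
c = a/β₁ = 6.674/0.85 = 7.852 in; ε'_s = 0.003(c − d')/c = 0.0021 ≥ ε_y = 0.0021, so the compression steel yields.
M_n = (A_s − A'_s) f_y (d − a/2) + A'_s f_y (d − d') = 249.6 × (24.3 − 3.337) + 64.8 × (24.3 − 2.3) = 5232.4 + 1425.6 = 6658.0 kip·in.

M_n ≈ 6660 kip·in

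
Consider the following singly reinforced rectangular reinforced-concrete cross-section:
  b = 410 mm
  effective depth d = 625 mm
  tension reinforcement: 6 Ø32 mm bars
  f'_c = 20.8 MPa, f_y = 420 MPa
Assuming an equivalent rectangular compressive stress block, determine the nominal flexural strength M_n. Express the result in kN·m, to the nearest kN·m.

A_s = 6 × 804 = 4824 mm².
T = A_s f_y = 4824 × 420 = 2026080 N = 2026.08 kN.
From C = T: a = T/(0.85 f'_c b) = 2026080/(0.85 × 20.8 × 410) = 279.51 mm.
M_n = T(d − a/2) = 2026.08 kN × (625 − 139.755) mm = 983.15 kN·m.

M_n ≈ 983 kN·m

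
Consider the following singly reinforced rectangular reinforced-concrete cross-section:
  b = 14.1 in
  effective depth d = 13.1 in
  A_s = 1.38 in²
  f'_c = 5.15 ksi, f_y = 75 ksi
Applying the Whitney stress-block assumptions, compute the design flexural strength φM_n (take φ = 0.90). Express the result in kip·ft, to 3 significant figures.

T = A_s f_y = 1.38 × 75 = 103.5 kips.
a = T/(0.85 f'_c b) = 103.5/(0.85 × 5.15 × 14.1) = 1.677 in.
M_n = T(d − a/2) = 103.5 × (13.1 − 0.8385) = 1269.1 kip·in = 1269.1/12 = 105.76 kip·ft.
φM_n = 0.90 × 105.76 = 95.18 kip·ft.

φM_n ≈ 95.2 kip·ft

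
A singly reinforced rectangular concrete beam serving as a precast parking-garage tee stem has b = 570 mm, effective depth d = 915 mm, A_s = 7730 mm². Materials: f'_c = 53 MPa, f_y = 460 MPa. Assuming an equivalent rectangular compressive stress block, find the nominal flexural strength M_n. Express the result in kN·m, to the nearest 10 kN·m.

M_n ≈ 3010 kN·m

T = A_s f_y = 7730 × 460 = 3555800 N = 3555.8 kN.
From C = T: a = T/(0.85 f'_c b) = 3555800/(0.85 × 53 × 570) = 138.47 mm.
M_n = T(d − a/2) = 3555.8 kN × (915 − 69.235) mm = 3007.37 kN·m.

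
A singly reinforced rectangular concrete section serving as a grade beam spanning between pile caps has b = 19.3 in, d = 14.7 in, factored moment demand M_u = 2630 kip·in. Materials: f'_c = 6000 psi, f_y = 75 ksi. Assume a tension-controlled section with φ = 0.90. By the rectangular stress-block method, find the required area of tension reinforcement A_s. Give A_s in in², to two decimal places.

M_n = M_u/φ = 2630/0.90 = 2922.22 kip·in.
From M_n = 0.85 f'_c a b (d − a/2):
a = d − √(d² − 2M_n/(0.85 f'_c b)) = 14.7 − √(14.7² − 2 × 2922.22/(0.85 × 6 × 19.3)) = 2.181 in.
A_s = 0.85 f'_c a b / f_y = 0.85 × 6 × 2.181 × 19.3 / 75 = 2.862 in².

A_s ≈ 2.86 in²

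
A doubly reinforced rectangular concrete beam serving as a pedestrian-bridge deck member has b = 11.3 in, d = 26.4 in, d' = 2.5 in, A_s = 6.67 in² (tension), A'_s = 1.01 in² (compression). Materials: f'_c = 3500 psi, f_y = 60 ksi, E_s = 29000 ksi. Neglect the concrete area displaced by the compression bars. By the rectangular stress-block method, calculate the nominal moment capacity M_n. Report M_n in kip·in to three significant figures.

M_n ≈ 8700 kip·in

Assume both steels yield.
a = (A_s − A'_s) f_y/(0.85 f'_c b) = (6.67 − 1.01) × 60/(0.85 × 3.5 × 11.3) = 10.102 in.
c = a/β₁ = 10.102/0.85 = 11.885 in; ε'_s = 0.003(c − d')/c = 0.0024 ≥ ε_y = 0.0021, so the compression steel yields.
M_n = (A_s − A'_s) f_y (d − a/2) + A'_s f_y (d − d') = 339.6 × (26.4 − 5.051) + 60.6 × (26.4 − 2.5) = 7250.1 + 1448.3 = 8698.4 kip·in.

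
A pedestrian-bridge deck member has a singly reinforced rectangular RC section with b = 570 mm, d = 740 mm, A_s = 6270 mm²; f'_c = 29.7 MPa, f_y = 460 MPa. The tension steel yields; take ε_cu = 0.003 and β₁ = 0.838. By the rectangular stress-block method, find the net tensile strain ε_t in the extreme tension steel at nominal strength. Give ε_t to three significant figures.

a = A_s f_y/(0.85 f'_c b) = 200.44 mm.
β₁ = 0.838, so c = a/β₁ = 200.44/0.838 = 239.19 mm.
From the linear strain diagram with ε_cu = 0.003: ε_t = 0.003 (d − c)/c = 0.003 × (740 − 239.19)/239.19 = 0.00628.
Since ε_t ≥ 0.005, the section is tension-controlled.

ε_t ≈ 0.00628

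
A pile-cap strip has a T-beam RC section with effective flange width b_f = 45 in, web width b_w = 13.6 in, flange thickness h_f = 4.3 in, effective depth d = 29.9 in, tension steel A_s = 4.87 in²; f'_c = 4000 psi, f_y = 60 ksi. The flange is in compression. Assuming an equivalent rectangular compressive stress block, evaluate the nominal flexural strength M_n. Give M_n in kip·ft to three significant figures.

Tension: T = A_s f_y = 4.87 × 60 = 292.2 kips.
Try a within the flange: a = T/(0.85 f'_c b_f) = 292.2/(0.85 × 4 × 45) = 1.910 in.
Since a = 1.910 ≤ h_f = 4.3 in, the stress block lies entirely in the flange; analyse as a rectangular beam of width b_f.
M_n = T(d − a/2) = 292.2 × (29.9 − 0.955) = 8457.7 kip·in.
M_n = 8457.7/12 = 704.81 kip·ft.

M_n ≈ 705 kip·ft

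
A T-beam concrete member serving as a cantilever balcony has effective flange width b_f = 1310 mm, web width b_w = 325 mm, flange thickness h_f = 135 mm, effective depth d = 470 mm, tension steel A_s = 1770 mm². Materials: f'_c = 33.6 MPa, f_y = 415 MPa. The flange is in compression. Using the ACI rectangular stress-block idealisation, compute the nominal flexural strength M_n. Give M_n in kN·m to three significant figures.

Tension: T = A_s f_y = 1770 × 415 = 734550 N.
Try a within the flange: a = T/(0.85 f'_c b_f) = 734550/(0.85 × 33.6 × 1310) = 19.63 mm.
Since a = 19.63 ≤ h_f = 135 mm, the stress block lies entirely in the flange; analyse as a rectangular beam of width b_f.
M_n = T(d − a/2) = 734550 × (470 − 9.815) = 338.03 × 10⁶ N·mm.
M_n = 338.03 kN·m.

M_n ≈ 338 kN·m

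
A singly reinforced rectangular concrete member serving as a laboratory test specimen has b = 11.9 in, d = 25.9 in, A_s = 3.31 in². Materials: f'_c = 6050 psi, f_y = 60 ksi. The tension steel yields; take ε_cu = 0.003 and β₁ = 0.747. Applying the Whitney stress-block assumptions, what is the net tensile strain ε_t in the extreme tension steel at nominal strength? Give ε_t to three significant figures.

ε_t ≈ 0.0149

a = A_s f_y/(0.85 f'_c b) = 3.245 in.
β₁ = 0.747, so c = a/β₁ = 3.245/0.747 = 4.344 in.
From the linear strain diagram with ε_cu = 0.003: ε_t = 0.003 (d − c)/c = 0.003 × (25.9 − 4.344)/4.344 = 0.0149.
Since ε_t ≥ 0.005, the section is tension-controlled.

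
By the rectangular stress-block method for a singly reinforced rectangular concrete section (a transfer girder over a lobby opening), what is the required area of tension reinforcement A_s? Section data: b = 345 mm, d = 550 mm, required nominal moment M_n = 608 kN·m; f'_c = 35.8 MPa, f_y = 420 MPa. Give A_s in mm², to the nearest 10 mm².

With M_n = 0.85 f'_c a b (d − a/2), solve the quadratic for a:
a = d − √(d² − 2M_n/(0.85 f'_c b)) = 550 − √(550² − 2 × 608×10⁶/(0.85 × 35.8 × 345)) = 117.94 mm.
A_s = 0.85 f'_c a b / f_y = 0.85 × 35.8 × 117.94 × 345 / 420 = 2948.0 mm².

A_s ≈ 2950 mm²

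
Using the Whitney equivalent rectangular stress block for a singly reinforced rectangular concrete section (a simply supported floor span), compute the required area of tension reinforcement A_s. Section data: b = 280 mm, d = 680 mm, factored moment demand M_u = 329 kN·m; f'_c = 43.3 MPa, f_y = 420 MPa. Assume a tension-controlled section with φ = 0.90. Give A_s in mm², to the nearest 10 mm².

A_s ≈ 1330 mm²

M_n = M_u/φ = 329/0.90 = 365.556 kN·m.
With M_n = 0.85 f'_c a b (d − a/2), solve the quadratic for a:
a = d − √(d² − 2M_n/(0.85 f'_c b)) = 680 − √(680² − 2 × 365.556×10⁶/(0.85 × 43.3 × 280)) = 54.34 mm.
A_s = 0.85 f'_c a b / f_y = 0.85 × 43.3 × 54.34 × 280 / 420 = 1333.3 mm².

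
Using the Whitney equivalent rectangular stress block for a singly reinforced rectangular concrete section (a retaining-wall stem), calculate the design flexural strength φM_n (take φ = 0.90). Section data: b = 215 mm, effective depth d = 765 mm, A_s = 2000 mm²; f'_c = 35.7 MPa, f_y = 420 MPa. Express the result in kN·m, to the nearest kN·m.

φM_n ≈ 530 kN·m

T = A_s f_y = 2000 × 420 = 840000 N = 840 kN.
From C = T: a = T/(0.85 f'_c b) = 840000/(0.85 × 35.7 × 215) = 128.75 mm.
M_n = T(d − a/2) = 840 kN × (765 − 64.375) mm = 588.53 kN·m.
φM_n = 0.90 × 588.53 = 529.68 kN·m.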